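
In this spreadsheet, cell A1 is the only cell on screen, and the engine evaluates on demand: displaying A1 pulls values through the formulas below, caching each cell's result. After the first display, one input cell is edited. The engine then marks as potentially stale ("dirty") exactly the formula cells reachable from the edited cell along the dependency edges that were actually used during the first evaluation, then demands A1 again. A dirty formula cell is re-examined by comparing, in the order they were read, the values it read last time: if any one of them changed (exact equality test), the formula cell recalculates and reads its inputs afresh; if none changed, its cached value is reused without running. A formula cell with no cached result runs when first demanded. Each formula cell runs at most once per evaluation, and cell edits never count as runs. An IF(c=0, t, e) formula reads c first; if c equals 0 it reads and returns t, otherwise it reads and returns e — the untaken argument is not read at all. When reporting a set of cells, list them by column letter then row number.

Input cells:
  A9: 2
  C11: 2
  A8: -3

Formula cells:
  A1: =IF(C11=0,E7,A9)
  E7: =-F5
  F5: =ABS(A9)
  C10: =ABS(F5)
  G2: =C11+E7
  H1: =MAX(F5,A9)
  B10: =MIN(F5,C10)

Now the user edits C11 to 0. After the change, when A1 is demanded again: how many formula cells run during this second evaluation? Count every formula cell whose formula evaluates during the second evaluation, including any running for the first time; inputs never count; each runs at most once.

Initial pass — values computed on the first demand:
  A1 = IF(C11=0: C11=2 -> else branch A9) = 2

Second demand — change propagation:
  F5: newly demanded (no cache) — executes and yields 2.
  E7: newly demanded (no cache) — executes and yields -2.
  A1: re-runs because C11 2->0; new result -2.

The important point: the flipped condition pulls in fresh nodes; E7, F5 run for the first time.

Run set: A1, E7, F5 (3 run).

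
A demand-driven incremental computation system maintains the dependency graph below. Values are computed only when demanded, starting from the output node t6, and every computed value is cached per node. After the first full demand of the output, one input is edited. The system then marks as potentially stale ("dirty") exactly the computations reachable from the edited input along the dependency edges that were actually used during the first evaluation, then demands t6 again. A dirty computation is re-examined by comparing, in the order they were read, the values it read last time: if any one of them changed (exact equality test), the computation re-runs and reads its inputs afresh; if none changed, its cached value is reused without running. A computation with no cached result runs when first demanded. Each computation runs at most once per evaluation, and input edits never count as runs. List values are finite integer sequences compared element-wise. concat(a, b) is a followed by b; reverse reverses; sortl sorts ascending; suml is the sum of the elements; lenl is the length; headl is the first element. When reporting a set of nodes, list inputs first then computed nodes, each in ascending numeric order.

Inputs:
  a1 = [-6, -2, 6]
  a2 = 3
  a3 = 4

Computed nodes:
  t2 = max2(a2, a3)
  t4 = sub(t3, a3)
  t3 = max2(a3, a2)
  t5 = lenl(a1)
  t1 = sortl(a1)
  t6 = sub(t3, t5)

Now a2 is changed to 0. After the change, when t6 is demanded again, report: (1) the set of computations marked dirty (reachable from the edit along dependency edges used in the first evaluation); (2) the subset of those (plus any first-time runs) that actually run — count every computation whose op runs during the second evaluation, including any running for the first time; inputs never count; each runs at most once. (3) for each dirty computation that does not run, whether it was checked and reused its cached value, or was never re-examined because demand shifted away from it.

Marked dirty: t3, t6.
Computations that run: t3 — 1 in total.
Checked but reused from cache: t6.
Key observation: the change is absorbed at t3 — it re-runs but produces the same value, and the output's value is unchanged.

First evaluation (everything demanded from the output):
  t3 = max2(4, 3) = 4
  t5 = lenl([-6, -2, 6]) = 3
  t6 = sub(4, 3) = 1

Propagation after the edit:
  t3: runs — a2 3->0; result 4 (same value as before).
  t6: checked — values it read are unchanged (t3 unchanged, t5 unchanged); reused cached 1 without running.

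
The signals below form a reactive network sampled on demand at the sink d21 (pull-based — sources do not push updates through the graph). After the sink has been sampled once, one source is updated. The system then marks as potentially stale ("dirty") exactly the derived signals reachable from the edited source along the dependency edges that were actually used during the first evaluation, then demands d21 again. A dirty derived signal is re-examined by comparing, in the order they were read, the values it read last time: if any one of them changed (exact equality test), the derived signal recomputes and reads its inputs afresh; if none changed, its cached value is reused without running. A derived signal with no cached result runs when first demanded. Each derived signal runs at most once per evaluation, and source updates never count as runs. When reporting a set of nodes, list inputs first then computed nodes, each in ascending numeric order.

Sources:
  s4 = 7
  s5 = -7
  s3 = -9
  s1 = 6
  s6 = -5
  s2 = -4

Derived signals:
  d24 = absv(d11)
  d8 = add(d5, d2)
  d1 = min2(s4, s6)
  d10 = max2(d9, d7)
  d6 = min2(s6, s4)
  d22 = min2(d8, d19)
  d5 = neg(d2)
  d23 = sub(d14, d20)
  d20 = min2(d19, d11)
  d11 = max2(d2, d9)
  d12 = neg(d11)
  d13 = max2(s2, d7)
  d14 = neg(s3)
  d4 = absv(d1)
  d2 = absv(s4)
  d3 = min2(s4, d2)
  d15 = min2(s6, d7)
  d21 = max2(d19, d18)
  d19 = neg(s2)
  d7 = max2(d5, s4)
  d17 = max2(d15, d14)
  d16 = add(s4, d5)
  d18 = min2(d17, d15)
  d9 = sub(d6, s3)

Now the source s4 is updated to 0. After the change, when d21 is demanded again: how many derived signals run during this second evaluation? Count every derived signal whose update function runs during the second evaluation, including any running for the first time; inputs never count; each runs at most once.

Run set: d2, d5, d7, d15 (4 run).
The important point: d15 recomputes to an identical value, and the output ends up unchanged.

Initial pass — values computed on the first demand:
  d2 = absv(7) = 7
  d5 = neg(7) = -7
  d7 = max2(-7, 7) = 7
  d14 = neg(-9) = 9
  d15 = min2(-5, 7) = -5
  d17 = max2(-5, 9) = 9
  d18 = min2(9, -5) = -5
  d19 = neg(-4) = 4
  d21 = max2(4, -5) = 4

Second demand — change propagation:
  d2: re-runs because s4 7->0; new result 0.
  d5: re-runs because d2 7->0; new result 0.
  d7: re-runs because d5 -7->0; s4 7->0; new result 0.
  d15: re-runs because d7 7->0; new result -5 (unchanged).
  d17: re-examined; everything it read last time is the same (d15 unchanged, d14 unchanged) — cache 9 kept, no run.
  d18: re-examined; everything it read last time is the same (d17 unchanged, d15 unchanged) — cache -5 kept, no run.
  d21: re-examined; everything it read last time is the same (d19 unchanged, d18 unchanged) — cache 4 kept, no run.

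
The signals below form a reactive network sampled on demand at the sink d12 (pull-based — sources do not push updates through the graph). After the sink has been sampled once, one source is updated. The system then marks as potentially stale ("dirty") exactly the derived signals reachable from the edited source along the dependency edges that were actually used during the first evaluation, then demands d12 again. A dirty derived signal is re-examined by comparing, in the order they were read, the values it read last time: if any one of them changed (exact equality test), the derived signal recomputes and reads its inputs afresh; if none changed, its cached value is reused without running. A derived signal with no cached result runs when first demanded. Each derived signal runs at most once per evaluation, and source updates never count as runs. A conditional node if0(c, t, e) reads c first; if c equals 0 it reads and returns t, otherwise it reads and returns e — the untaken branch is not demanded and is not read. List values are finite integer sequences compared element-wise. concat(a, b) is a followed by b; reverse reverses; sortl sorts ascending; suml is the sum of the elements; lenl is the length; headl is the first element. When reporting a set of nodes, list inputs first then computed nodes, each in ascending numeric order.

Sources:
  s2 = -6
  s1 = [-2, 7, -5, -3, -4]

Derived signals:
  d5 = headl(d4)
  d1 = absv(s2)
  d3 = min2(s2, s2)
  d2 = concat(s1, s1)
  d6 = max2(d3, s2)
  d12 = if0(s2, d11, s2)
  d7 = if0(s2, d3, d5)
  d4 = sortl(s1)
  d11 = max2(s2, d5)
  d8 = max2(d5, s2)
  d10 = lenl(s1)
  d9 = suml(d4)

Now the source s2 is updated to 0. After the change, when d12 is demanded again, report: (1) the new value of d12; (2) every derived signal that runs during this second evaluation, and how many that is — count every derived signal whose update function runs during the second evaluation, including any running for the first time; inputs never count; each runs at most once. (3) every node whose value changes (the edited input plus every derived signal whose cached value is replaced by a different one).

d12 now evaluates to 0.
Run set: d4, d5, d11, d12 (4 run).
Changed values: s2, d12.
The important point: the flipped condition pulls in fresh nodes; d4, d5, d11 run for the first time.

Initial pass — values computed on the first demand:
  d12 = if0(s2=-6 -> else branch s2) = -6

Second demand — change propagation:
  d4: newly demanded (no cache) — executes and yields [-5, -4, -3, -2, 7].
  d5: newly demanded (no cache) — executes and yields -5.
  d11: newly demanded (no cache) — executes and yields 0.
  d12: re-runs because s2 -6->0; s2 -6->0; new result 0.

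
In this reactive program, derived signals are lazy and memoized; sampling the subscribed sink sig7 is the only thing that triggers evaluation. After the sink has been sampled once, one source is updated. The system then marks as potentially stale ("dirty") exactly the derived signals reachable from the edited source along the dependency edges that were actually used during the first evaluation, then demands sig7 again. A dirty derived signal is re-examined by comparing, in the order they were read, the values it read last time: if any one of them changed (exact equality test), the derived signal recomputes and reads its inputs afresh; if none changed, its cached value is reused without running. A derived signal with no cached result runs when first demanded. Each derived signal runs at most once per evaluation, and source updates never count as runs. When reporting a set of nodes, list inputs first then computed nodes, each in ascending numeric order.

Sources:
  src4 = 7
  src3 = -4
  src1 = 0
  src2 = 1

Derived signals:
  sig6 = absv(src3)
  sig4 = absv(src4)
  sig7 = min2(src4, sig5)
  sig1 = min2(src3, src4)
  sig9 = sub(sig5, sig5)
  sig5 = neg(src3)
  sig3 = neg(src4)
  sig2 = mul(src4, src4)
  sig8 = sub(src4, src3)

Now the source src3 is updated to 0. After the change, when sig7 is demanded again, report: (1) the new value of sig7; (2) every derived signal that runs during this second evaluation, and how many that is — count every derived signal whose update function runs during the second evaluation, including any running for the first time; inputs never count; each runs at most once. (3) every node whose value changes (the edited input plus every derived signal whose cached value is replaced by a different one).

First demand of the output computes:
  sig5 = neg(-4) = 4
  sig7 = min2(7, 4) = 4

After the edit, cleaning proceeds:
  sig5: a read changed (src3 -4->0) — executes, giving 0.
  sig7: a read changed (sig5 4->0) — executes, giving 0.

Demanding sig7 again yields 0.
2 derived signals run: sig5, sig7.
The nodes whose values change: src3, sig5, sig7.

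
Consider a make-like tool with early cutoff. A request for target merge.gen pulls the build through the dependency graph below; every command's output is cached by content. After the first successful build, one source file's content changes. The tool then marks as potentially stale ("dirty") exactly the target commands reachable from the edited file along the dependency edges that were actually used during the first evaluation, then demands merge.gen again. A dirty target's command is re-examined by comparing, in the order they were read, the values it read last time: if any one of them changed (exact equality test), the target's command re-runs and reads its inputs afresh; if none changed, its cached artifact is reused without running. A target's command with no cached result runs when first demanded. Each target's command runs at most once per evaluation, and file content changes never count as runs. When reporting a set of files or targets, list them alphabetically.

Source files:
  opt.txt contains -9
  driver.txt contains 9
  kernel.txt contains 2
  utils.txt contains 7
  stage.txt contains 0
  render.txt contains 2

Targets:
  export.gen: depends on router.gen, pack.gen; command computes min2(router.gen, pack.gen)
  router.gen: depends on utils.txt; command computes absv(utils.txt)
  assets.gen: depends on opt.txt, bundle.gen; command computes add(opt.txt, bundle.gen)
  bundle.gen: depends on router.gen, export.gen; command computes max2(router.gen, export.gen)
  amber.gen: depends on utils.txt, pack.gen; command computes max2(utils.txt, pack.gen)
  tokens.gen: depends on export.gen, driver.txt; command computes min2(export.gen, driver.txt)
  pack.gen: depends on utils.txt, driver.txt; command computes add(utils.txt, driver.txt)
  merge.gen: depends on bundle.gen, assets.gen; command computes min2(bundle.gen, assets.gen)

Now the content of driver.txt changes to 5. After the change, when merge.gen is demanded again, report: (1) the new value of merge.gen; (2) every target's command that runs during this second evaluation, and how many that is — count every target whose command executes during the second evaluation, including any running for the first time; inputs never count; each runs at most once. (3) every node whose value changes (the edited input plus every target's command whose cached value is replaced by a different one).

Demanding merge.gen again yields -2.
2 target commands run: export.gen, pack.gen.
The nodes whose values change: driver.txt, pack.gen.
Note the absorption at export.gen: it re-runs yet its value is the same, leaving the output's value untouched.

First demand of the output computes:
  pack.gen = add(7, 9) = 16
  router.gen = absv(7) = 7
  export.gen = min2(7, 16) = 7
  bundle.gen = max2(7, 7) = 7
  assets.gen = add(-9, 7) = -2
  merge.gen = min2(7, -2) = -2

After the edit, cleaning proceeds:
  pack.gen: a read changed (driver.txt 9->5) — executes, giving 12.
  export.gen: a read changed (pack.gen 16->12) — executes, giving 7 — identical to its old value.
  bundle.gen: dirty, but its reads are unchanged (router.gen unchanged, export.gen unchanged); cached 7 stands.
  assets.gen: dirty, but its reads are unchanged (opt.txt unchanged, bundle.gen unchanged); cached -2 stands.
  merge.gen: dirty, but its reads are unchanged (bundle.gen unchanged, assets.gen unchanged); cached -2 stands.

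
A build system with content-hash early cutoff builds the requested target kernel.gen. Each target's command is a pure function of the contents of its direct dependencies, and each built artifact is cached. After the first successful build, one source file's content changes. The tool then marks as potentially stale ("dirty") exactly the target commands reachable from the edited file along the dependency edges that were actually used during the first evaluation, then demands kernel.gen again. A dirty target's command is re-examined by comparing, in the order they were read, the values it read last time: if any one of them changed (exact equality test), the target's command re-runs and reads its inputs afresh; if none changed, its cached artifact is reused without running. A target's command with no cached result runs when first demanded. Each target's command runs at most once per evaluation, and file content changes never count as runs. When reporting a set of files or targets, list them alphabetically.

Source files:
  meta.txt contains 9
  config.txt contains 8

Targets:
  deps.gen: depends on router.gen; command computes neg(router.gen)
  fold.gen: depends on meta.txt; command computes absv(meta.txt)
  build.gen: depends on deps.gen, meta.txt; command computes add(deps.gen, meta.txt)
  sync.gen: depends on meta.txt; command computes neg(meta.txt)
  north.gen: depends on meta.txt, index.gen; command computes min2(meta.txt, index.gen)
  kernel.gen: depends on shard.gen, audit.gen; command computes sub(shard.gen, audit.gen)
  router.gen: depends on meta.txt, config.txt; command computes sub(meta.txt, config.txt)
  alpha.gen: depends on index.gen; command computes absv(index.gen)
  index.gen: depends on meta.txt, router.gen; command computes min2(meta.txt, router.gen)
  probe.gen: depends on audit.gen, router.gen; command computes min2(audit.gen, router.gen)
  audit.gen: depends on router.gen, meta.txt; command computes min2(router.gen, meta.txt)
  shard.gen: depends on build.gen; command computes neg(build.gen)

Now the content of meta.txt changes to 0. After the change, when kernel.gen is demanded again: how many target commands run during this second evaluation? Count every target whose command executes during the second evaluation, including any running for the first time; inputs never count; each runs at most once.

Target commands that run: audit.gen, build.gen, deps.gen, kernel.gen, router.gen — 5 in total.
Key observation: the cutoff stops propagation at shard.gen — its inputs' values are unchanged, so it reuses its cache.

First evaluation (everything demanded from the output):
  router.gen = sub(9, 8) = 1
  audit.gen = min2(1, 9) = 1
  deps.gen = neg(1) = -1
  build.gen = add(-1, 9) = 8
  shard.gen = neg(8) = -8
  kernel.gen = sub(-8, 1) = -9

Propagation after the edit:
  router.gen: runs — meta.txt 9->0; result -8.
  audit.gen: runs — router.gen 1->-8; meta.txt 9->0; result -8.
  deps.gen: runs — router.gen 1->-8; result 8.
  build.gen: runs — deps.gen -1->8; meta.txt 9->0; result 8 (same value as before).
  shard.gen: checked — values it read are unchanged (build.gen unchanged); reused cached -8 without running.
  kernel.gen: runs — audit.gen 1->-8; result 0.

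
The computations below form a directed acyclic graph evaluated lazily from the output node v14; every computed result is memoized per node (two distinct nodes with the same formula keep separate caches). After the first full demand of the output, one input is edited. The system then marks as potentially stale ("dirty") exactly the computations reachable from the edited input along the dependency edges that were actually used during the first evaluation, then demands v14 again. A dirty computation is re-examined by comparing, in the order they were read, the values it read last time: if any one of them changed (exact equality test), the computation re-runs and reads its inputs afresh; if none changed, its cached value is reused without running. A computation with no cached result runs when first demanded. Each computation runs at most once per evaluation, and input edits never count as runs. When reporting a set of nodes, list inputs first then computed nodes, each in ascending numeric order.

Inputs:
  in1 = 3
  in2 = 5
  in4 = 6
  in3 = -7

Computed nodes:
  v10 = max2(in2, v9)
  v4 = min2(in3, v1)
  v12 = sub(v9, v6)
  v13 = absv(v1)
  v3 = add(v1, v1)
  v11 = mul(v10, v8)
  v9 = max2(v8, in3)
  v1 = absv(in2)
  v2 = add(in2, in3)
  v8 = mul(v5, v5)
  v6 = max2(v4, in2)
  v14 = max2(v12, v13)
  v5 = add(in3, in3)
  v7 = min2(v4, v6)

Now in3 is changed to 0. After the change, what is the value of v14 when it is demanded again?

Demanding v14 again yields 5.

First demand of the output computes:
  v1 = absv(5) = 5
  v4 = min2(-7, 5) = -7
  v5 = add(-7, -7) = -14
  v6 = max2(-7, 5) = 5
  v8 = mul(-14, -14) = 196
  v9 = max2(196, -7) = 196
  v12 = sub(196, 5) = 191
  v13 = absv(5) = 5
  v14 = max2(191, 5) = 191

After the edit, cleaning proceeds:
  v4: a read changed (in3 -7->0) — executes, giving 0.
  v5: a read changed (in3 -7->0; in3 -7->0) — executes, giving 0.
  v6: a read changed (v4 -7->0) — executes, giving 5 — identical to its old value.
  v8: a read changed (v5 -14->0; v5 -14->0) — executes, giving 0.
  v9: a read changed (v8 196->0; in3 -7->0) — executes, giving 0.
  v12: a read changed (v9 196->0) — executes, giving -5.
  v14: a read changed (v12 191->-5) — executes, giving 5.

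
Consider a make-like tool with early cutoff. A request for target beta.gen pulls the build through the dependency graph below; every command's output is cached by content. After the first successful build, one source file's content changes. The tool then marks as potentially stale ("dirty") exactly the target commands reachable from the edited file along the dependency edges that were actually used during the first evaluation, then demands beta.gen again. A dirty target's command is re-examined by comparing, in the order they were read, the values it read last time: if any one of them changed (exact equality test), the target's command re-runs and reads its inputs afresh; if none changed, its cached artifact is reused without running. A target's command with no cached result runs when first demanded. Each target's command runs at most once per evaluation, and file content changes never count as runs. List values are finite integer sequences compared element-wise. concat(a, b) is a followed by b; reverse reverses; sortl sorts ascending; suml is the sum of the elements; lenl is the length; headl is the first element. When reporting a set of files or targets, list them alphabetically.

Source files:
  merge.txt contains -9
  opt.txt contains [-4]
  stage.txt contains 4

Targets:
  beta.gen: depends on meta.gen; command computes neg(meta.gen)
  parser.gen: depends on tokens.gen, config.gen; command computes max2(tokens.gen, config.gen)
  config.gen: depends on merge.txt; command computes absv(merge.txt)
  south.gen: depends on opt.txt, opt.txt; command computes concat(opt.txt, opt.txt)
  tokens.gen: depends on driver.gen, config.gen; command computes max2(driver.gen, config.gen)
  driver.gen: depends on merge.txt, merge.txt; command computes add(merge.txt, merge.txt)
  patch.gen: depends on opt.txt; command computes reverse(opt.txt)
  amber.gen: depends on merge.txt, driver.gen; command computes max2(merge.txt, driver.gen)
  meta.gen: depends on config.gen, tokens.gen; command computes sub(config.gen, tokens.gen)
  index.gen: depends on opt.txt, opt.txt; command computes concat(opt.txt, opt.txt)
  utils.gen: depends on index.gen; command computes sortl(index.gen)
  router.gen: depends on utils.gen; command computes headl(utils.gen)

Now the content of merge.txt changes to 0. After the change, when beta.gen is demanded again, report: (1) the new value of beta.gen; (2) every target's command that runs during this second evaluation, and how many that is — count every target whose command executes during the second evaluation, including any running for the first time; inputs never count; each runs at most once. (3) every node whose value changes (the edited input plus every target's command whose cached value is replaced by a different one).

Demanding beta.gen again yields 0.
4 target commands run: config.gen, driver.gen, meta.gen, tokens.gen.
The nodes whose values change: config.gen, driver.gen, merge.txt, tokens.gen.
Note the absorption at meta.gen: it re-runs yet its value is the same, leaving the output's value untouched.

First demand of the output computes:
  config.gen = absv(-9) = 9
  driver.gen = add(-9, -9) = -18
  tokens.gen = max2(-18, 9) = 9
  meta.gen = sub(9, 9) = 0
  beta.gen = neg(0) = 0

After the edit, cleaning proceeds:
  config.gen: a read changed (merge.txt -9->0) — executes, giving 0.
  driver.gen: a read changed (merge.txt -9->0; merge.txt -9->0) — executes, giving 0.
  tokens.gen: a read changed (driver.gen -18->0; config.gen 9->0) — executes, giving 0.
  meta.gen: a read changed (config.gen 9->0; tokens.gen 9->0) — executes, giving 0 — identical to its old value.
  beta.gen: dirty, but its reads are unchanged (meta.gen unchanged); cached 0 stands.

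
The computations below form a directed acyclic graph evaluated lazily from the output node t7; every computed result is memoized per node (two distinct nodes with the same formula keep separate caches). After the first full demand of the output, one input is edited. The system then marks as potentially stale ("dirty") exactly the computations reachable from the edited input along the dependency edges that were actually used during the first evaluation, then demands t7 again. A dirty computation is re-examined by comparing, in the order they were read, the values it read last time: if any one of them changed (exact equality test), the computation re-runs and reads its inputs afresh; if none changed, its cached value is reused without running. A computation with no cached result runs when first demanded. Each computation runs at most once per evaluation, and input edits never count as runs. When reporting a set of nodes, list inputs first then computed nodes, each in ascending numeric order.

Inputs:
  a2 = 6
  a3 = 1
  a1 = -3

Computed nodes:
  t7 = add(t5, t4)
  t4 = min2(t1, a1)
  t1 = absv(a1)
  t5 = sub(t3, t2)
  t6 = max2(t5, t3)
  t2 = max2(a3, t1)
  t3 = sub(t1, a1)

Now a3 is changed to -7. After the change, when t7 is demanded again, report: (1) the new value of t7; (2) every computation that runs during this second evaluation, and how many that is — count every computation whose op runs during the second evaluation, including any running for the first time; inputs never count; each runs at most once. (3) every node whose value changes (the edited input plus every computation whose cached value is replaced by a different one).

Demanding t7 again yields 0.
1 computations run: t2.
The nodes whose values change: a3.
Note the absorption at t2: it re-runs yet its value is the same, leaving the output's value untouched.

First demand of the output computes:
  t1 = absv(-3) = 3
  t2 = max2(1, 3) = 3
  t3 = sub(3, -3) = 6
  t4 = min2(3, -3) = -3
  t5 = sub(6, 3) = 3
  t7 = add(3, -3) = 0

After the edit, cleaning proceeds:
  t2: a read changed (a3 1->-7) — executes, giving 3 — identical to its old value.
  t5: dirty, but its reads are unchanged (t3 unchanged, t2 unchanged); cached 3 stands.
  t7: dirty, but its reads are unchanged (t5 unchanged, t4 unchanged); cached 0 stands.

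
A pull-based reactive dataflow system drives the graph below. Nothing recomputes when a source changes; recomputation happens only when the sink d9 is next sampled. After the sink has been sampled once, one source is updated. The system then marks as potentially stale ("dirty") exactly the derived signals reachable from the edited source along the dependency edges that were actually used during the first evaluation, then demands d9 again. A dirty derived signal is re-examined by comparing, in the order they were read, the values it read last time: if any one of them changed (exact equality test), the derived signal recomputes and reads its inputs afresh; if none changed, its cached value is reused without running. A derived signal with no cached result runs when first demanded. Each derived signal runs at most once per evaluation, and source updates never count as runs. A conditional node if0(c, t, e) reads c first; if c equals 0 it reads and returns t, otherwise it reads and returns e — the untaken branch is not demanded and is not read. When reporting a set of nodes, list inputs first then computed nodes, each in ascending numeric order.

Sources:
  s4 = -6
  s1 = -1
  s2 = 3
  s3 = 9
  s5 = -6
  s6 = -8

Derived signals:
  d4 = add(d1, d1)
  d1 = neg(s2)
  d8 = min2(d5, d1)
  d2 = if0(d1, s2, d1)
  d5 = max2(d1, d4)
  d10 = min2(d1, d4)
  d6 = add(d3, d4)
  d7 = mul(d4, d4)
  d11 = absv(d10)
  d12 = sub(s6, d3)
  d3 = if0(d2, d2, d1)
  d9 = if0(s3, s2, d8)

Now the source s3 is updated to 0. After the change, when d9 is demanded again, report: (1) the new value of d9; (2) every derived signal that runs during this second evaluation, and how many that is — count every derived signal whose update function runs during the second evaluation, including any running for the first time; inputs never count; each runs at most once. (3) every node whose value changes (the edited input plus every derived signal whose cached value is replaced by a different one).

New value of d9: 3.
Derived signals that run: d9 — 1 in total.
Values that change: s3, d9.

First evaluation (everything demanded from the output):
  d1 = neg(3) = -3
  d4 = add(-3, -3) = -6
  d5 = max2(-3, -6) = -3
  d8 = min2(-3, -3) = -3
  d9 = if0(s3=9 -> else branch d8) = -3

Propagation after the edit:
  d9: runs — s3 9->0; result 3.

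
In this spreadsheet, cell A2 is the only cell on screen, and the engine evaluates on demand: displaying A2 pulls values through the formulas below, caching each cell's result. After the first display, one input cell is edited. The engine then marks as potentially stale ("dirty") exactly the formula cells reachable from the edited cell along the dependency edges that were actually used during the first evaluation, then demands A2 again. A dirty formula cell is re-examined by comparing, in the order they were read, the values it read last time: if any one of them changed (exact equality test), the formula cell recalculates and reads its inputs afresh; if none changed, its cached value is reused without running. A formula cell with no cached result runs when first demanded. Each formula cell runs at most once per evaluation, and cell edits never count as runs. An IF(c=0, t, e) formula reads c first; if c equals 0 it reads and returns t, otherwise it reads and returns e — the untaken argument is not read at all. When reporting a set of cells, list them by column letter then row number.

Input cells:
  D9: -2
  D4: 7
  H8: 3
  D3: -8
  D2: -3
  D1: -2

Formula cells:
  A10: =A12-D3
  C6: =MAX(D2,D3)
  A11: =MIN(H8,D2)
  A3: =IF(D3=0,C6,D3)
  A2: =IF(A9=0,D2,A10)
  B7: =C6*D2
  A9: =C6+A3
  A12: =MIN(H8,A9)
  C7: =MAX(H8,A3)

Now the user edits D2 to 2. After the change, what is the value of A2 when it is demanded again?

Initial pass — values computed on the first demand:
  C6 = MAX(-3, -8) = -3
  A3 = IF(D3=0: D3=-8 -> else branch D3) = -8
  A9 = -3 + -8 = -11
  A12 = MIN(3, -11) = -11
  A10 = -11 - -8 = -3
  A2 = IF(A9=0: A9=-11 -> else branch A10) = -3

Second demand — change propagation:
  C6: re-runs because D2 -3->2; new result 2.
  A9: re-runs because C6 -3->2; new result -6.
  A12: re-runs because A9 -11->-6; new result -6.
  A10: re-runs because A12 -11->-6; new result 2.
  A2: re-runs because A9 -11->-6; A10 -3->2; new result 2.

A2 now evaluates to 2.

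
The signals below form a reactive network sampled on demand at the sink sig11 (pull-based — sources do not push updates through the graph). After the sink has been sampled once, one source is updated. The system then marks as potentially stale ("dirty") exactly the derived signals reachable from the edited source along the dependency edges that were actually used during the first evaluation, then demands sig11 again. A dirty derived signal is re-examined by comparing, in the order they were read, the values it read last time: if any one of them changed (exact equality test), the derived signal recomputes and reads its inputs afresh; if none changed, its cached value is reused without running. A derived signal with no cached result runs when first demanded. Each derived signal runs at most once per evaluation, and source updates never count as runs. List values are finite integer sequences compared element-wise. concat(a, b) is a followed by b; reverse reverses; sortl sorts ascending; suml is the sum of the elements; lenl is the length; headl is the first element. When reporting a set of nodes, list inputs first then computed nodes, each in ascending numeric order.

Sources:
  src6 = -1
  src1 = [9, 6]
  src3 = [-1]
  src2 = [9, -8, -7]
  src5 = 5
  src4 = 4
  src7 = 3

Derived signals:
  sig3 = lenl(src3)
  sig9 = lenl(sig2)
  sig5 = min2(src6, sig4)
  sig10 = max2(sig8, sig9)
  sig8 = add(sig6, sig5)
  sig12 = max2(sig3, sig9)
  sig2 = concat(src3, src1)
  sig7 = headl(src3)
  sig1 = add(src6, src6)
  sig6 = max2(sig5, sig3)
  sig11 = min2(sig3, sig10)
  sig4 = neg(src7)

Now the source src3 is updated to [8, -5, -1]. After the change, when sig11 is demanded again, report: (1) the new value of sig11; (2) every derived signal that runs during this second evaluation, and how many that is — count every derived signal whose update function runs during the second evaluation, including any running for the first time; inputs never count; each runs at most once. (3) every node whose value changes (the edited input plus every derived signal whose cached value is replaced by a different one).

Initial pass — values computed on the first demand:
  sig2 = concat([-1], [9, 6]) = [-1, 9, 6]
  sig3 = lenl([-1]) = 1
  sig4 = neg(3) = -3
  sig5 = min2(-1, -3) = -3
  sig6 = max2(-3, 1) = 1
  sig8 = add(1, -3) = -2
  sig9 = lenl([-1, 9, 6]) = 3
  sig10 = max2(-2, 3) = 3
  sig11 = min2(1, 3) = 1

Second demand — change propagation:
  sig2: re-runs because src3 [-1]->[8, -5, -1]; new result [8, -5, -1, 9, 6].
  sig3: re-runs because src3 [-1]->[8, -5, -1]; new result 3.
  sig6: re-runs because sig3 1->3; new result 3.
  sig8: re-runs because sig6 1->3; new result 0.
  sig9: re-runs because sig2 [-1, 9, 6]->[8, -5, -1, 9, 6]; new result 5.
  sig10: re-runs because sig8 -2->0; sig9 3->5; new result 5.
  sig11: re-runs because sig3 1->3; sig10 3->5; new result 3.

sig11 now evaluates to 3.
Run set: sig2, sig3, sig6, sig8, sig9, sig10, sig11 (7 run).
Changed values: src3, sig2, sig3, sig6, sig8, sig9, sig10, sig11.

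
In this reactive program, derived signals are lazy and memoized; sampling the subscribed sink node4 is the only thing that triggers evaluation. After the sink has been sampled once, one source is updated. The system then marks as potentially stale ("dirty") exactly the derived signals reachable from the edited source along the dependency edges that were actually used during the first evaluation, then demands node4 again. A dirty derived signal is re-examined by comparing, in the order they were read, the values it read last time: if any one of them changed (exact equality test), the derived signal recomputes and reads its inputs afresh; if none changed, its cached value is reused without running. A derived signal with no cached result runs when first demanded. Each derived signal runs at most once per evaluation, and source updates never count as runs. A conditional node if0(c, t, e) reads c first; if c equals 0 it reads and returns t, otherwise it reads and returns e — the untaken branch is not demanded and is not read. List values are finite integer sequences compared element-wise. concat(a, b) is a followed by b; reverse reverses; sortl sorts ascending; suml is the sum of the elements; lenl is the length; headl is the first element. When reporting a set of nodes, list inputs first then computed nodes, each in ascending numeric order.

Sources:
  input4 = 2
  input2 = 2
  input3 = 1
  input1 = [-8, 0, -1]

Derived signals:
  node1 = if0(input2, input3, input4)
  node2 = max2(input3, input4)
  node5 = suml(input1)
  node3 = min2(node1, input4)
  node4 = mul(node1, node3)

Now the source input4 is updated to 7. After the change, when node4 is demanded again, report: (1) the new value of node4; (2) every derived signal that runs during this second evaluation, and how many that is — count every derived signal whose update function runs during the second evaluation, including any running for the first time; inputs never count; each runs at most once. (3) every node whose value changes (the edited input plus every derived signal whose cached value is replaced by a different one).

First demand of the output computes:
  node1 = if0(input2=2 -> else branch input4) = 2
  node3 = min2(2, 2) = 2
  node4 = mul(2, 2) = 4

After the edit, cleaning proceeds:
  node1: a read changed (input4 2->7) — executes, giving 7.
  node3: a read changed (node1 2->7; input4 2->7) — executes, giving 7.
  node4: a read changed (node1 2->7; node3 2->7) — executes, giving 49.

Demanding node4 again yields 49.
3 derived signals run: node1, node3, node4.
The nodes whose values change: input4, node1, node3, node4.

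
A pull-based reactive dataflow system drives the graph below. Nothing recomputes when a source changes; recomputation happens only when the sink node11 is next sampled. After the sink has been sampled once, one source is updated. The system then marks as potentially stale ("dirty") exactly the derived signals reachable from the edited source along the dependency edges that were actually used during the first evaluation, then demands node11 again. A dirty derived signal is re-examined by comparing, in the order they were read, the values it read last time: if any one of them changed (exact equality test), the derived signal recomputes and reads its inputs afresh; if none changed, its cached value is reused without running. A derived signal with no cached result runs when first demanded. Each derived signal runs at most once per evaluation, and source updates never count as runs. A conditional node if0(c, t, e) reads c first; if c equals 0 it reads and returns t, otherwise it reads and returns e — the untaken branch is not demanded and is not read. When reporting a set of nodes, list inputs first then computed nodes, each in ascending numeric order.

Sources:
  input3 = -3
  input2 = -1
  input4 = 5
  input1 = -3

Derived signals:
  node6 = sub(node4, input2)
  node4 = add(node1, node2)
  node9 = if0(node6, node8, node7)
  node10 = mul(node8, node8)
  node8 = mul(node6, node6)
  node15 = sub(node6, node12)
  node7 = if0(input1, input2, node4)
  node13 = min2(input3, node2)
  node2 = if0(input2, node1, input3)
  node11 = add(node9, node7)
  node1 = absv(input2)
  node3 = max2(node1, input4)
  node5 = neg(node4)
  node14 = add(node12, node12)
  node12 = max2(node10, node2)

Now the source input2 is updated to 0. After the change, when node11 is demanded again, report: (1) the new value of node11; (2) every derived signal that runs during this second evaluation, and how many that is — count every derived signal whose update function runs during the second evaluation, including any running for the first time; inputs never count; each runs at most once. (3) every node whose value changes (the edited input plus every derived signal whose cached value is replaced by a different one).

New value of node11: 0.
Derived signals that run: node1, node2, node4, node6, node7, node8, node9, node11 — 8 in total.
Values that change: input2, node1, node2, node4, node6, node7, node9, node11.
Key observation: a condition flipped, so demand reaches new nodes — node8 runs for the first time.

First evaluation (everything demanded from the output):
  node1 = absv(-1) = 1
  node2 = if0(input2=-1 -> else branch input3) = -3
  node4 = add(1, -3) = -2
  node6 = sub(-2, -1) = -1
  node7 = if0(input1=-3 -> else branch node4) = -2
  node9 = if0(node6=-1 -> else branch node7) = -2
  node11 = add(-2, -2) = -4

Propagation after the edit:
  node1: runs — input2 -1->0; result 0.
  node2: runs — input2 -1->0; result 0.
  node4: runs — node1 1->0; node2 -3->0; result 0.
  node6: runs — node4 -2->0; input2 -1->0; result 0.
  node7: runs — node4 -2->0; result 0.
  node8: demanded for the first time — runs, produces 0.
  node9: runs — node6 -1->0; node7 -2->0; result 0.
  node11: runs — node9 -2->0; node7 -2->0; result 0.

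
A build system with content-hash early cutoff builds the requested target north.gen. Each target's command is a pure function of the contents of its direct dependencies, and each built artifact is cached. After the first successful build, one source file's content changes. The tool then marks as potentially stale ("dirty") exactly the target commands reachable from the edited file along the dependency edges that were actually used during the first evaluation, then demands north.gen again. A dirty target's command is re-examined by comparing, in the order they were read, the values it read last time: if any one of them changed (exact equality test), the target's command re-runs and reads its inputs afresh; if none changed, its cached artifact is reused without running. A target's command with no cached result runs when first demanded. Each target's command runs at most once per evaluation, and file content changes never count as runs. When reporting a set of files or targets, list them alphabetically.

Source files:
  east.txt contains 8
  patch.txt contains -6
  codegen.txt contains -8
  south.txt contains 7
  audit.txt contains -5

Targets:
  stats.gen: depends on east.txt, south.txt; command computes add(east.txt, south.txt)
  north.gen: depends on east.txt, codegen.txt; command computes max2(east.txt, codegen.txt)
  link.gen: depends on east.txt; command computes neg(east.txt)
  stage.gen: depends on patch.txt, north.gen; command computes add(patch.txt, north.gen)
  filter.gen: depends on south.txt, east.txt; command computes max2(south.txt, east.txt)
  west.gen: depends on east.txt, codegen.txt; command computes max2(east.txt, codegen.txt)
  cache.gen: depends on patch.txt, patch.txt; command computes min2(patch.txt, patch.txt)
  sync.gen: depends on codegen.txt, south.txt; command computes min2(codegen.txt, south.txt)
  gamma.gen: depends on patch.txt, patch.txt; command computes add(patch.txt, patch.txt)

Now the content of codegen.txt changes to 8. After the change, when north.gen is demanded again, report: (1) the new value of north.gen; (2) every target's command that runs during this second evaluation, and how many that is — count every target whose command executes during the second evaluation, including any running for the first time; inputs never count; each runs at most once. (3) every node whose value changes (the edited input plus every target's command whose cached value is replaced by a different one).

First evaluation (everything demanded from the output):
  north.gen = max2(8, -8) = 8

Propagation after the edit:
  north.gen: runs — codegen.txt -8->8; result 8 (same value as before).

New value of north.gen: 8.
Target commands that run: north.gen — 1 in total.
Values that change: codegen.txt.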